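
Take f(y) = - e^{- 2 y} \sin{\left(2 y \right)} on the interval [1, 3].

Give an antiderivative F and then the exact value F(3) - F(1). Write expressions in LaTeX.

A candidate is checked by its d/dy: the result must match f(y).
F(y) = \frac{\left(\sin{\left(2 y \right)} + \cos{\left(2 y \right)}\right) e^{- 2 y}}{4} is an antiderivative of f.
Check: d/dy[\frac{\left(\sin{\left(2 y \right)} + \cos{\left(2 y \right)}\right) e^{- 2 y}}{4}] = - e^{- 2 y} \sin{\left(2 y \right)} = f(y).
F(3) = \frac{\sin{\left(6 \right)}}{4 e^{6}} + \frac{\cos{\left(6 \right)}}{4 e^{6}}; F(1) = \frac{\cos{\left(2 \right)}}{4 e^{2}} + \frac{\sin{\left(2 \right)}}{4 e^{2}}.
Integral = F(3) - F(1) = - \frac{\sin{\left(2 \right)}}{4 e^{2}} + \frac{\sin{\left(6 \right)}}{4 e^{6}} + \frac{\cos{\left(6 \right)}}{4 e^{6}} - \frac{\cos{\left(2 \right)}}{4 e^{2}}.

Antiderivative: F(y) = \frac{\left(\sin{\left(2 y \right)} + \cos{\left(2 y \right)}\right) e^{- 2 y}}{4}; value = - \frac{\sin{\left(2 \right)}}{4 e^{2}} + \frac{\sin{\left(6 \right)}}{4 e^{6}} + \frac{\cos{\left(6 \right)}}{4 e^{6}} - \frac{\cos{\left(2 \right)}}{4 e^{2}}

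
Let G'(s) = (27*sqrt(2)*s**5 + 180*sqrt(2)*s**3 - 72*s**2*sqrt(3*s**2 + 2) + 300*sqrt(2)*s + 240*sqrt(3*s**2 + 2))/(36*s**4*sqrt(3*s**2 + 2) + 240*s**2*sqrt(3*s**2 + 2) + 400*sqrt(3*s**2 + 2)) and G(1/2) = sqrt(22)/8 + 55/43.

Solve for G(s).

G(s) = s/(s**2/2 + 5/3) + sqrt(3*s**2/2 + 1)/2 + 1

For G(s) to be correct, d/ds[G] must agree with the stated G'(s) identically.
A general antiderivative is s/(s**2/2 + 5/3) + sqrt(3*s**2/2 + 1)/2 + C.
The condition gives C = sqrt(22)/8 + 55/43 - (12/43 + sqrt(22)/8) = 1.
So G(s) = s/(s**2/2 + 5/3) + sqrt(3*s**2/2 + 1)/2 + 1.
Check: d/ds[s/(s**2/2 + 5/3) + sqrt(3*s**2/2 + 1)/2 + 1] = (27*sqrt(2)*s**5 + 180*sqrt(2)*s**3 - 72*s**2*sqrt(3*s**2 + 2) + 300*sqrt(2)*s + 240*sqrt(3*s**2 + 2))/(36*s**4*sqrt(3*s**2 + 2) + 240*s**2*sqrt(3*s**2 + 2) + 400*sqrt(3*s**2 + 2)) = G'(s).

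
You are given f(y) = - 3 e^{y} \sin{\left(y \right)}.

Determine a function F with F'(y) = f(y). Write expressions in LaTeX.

An antiderivative is F(y) = \frac{3 \left(- \sin{\left(y \right)} + \cos{\left(y \right)}\right) e^{y}}{2}.

Differentiate the proposed F(y) back; it has to land on f(y) exactly.
Check: d/dy[\frac{3 \left(- \sin{\left(y \right)} + \cos{\left(y \right)}\right) e^{y}}{2}] = - 3 e^{y} \sin{\left(y \right)} = f(y).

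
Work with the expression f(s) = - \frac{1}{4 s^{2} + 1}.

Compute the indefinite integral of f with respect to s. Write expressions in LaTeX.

For F(s) to be correct the identity F'(s) - f(s) = 0 must hold.
Check: d/ds[- \frac{\operatorname{atan}{\left(2 s \right)}}{2}] = - \frac{1}{4 s^{2} + 1} = f(s).

F(s) = - \frac{\operatorname{atan}{\left(2 s \right)}}{2} + C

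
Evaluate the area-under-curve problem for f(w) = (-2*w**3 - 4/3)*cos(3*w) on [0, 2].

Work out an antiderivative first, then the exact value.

Antiderivative: F(w) = -2*w**3*sin(3*w)/3 - 2*w**2*cos(3*w)/3 + 4*w*sin(3*w)/9 - 4*sin(3*w)/9 + 4*cos(3*w)/27; value = -68*cos(6)/27 - 4/27 - 44*sin(6)/9

A first test for any F(w): its w-derivative must equal f(w) identically.
F(w) = -2*w**3*sin(3*w)/3 - 2*w**2*cos(3*w)/3 + 4*w*sin(3*w)/9 - 4*sin(3*w)/9 + 4*cos(3*w)/27 is an antiderivative of f.
Check: d/dw[-2*w**3*sin(3*w)/3 - 2*w**2*cos(3*w)/3 + 4*w*sin(3*w)/9 - 4*sin(3*w)/9 + 4*cos(3*w)/27] = -2*w**3*cos(3*w) - 4*cos(3*w)/3, which equals f(w).
F(2) = -68*cos(6)/27 - 44*sin(6)/9; F(0) = 4/27.
Integral = F(2) - F(0) = -68*cos(6)/27 - 4/27 - 44*sin(6)/9.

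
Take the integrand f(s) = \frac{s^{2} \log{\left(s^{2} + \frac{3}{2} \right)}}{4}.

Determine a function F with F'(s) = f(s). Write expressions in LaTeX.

An antiderivative is F(s) = \frac{6 s^{3} \log{\left(s^{2} + \frac{3}{2} \right)} - 4 s^{3} + 18 s - 9 \sqrt{6} \operatorname{atan}{\left(\frac{\sqrt{6} s}{3} \right)}}{72}.

Check any antiderivative F(s) by computing F'(s) and comparing it with f(s).
Check: d/ds[\frac{6 s^{3} \log{\left(s^{2} + \frac{3}{2} \right)} - 4 s^{3} + 18 s - 9 \sqrt{6} \operatorname{atan}{\left(\frac{\sqrt{6} s}{3} \right)}}{72}] = \frac{s^{2} \log{\left(s^{2} + \frac{3}{2} \right)}}{4} = f(s).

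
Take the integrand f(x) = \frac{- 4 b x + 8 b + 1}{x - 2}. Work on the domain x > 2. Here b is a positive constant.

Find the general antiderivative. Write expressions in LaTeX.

Check any antiderivative F(x) by computing F'(x) and comparing it with f(x).
Check: d/dx[- 4 b x + \log{\left(x - 2 \right)}] = \frac{- 4 b x + 8 b + 1}{x - 2} = f(x).

F(x) = - 4 b x + \log{\left(x - 2 \right)} + C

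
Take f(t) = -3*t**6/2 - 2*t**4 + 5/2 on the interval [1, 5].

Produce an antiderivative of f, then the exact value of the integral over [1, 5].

Integrate term by term and add the pieces.
F(t) = -t*(15*t**6 + 28*t**4 - 175)/70 is an antiderivative of f.
Check: d/dt[-t*(15*t**6 + 28*t**4 - 175)/70] = -3*t**6/2 - 2*t**4 + 5/2 = f(t).
F(5) = -125850/7; F(1) = 66/35.
Integral = F(5) - F(1) = -629316/35.

Antiderivative: F(t) = -t*(15*t**6 + 28*t**4 - 175)/70; value = -629316/35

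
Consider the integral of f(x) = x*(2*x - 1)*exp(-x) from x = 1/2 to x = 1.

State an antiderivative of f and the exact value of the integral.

f has the shape u'v + uv' for u = -2*x**2 - 3*x - 3 and v = exp(-x) — it is the derivative of the product u*v.
F(x) = -(2*x**2 + 3*x + 3)*exp(-x) is an antiderivative of f.
Check: d/dx[-(2*x**2 + 3*x + 3)*exp(-x)] = (2*x**2 - x)*exp(-x), which equals f(x).
F(1) = -8*exp(-1); F(1/2) = -5*exp(-1/2).
Integral = F(1) - F(1/2) = -8*exp(-1) + 5*exp(-1/2).

Antiderivative: F(x) = -(2*x**2 + 3*x + 3)*exp(-x); value = -8*exp(-1) + 5*exp(-1/2)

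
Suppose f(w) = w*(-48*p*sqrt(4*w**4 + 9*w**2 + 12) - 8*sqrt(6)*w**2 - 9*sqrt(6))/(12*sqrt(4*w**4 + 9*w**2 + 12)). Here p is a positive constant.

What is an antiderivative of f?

An antiderivative is F(w) = sqrt(6)*(-4*sqrt(6)*p*w**2 - sqrt(4*w**4 + 9*w**2 + 12))/12.

For F(w) to be correct the identity F'(w) - f(w) = 0 must hold.
Check: d/dw[sqrt(6)*(-4*sqrt(6)*p*w**2 - sqrt(4*w**4 + 9*w**2 + 12))/12] = (-48*p*w*sqrt(4*w**4 + 9*w**2 + 12) - 8*sqrt(6)*w**3 - 9*sqrt(6)*w)/(12*sqrt(4*w**4 + 9*w**2 + 12)), which equals f(w).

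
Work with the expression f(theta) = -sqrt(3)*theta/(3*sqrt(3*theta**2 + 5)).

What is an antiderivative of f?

f matches the chain-rule pattern g'(h)*h' with inner function h(theta) = theta**2 + 5/3; substituting u = h(theta) collapses the integral.
Check: d/dtheta[-sqrt(3)*sqrt(3*theta**2 + 5)/9] = -sqrt(3)*theta/(3*sqrt(3*theta**2 + 5)) = f(theta).

An antiderivative is F(theta) = -sqrt(3)*sqrt(3*theta**2 + 5)/9.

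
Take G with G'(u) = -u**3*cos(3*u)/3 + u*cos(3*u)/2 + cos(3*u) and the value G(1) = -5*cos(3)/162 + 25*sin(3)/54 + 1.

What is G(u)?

The integrand splits into summands that can be handled one at a time.
A general antiderivative is -u**3*sin(3*u)/9 - u**2*cos(3*u)/9 + 13*u*sin(3*u)/54 + sin(3*u)/3 + 13*cos(3*u)/162 + C.
The condition gives C = -5*cos(3)/162 + 25*sin(3)/54 + 1 - (-5*cos(3)/162 + 25*sin(3)/54) = 1.
So G(u) = -(18*u**3*sin(3*u) + 18*u**2*cos(3*u) - 39*u*sin(3*u) - 54*sin(3*u) - 13*cos(3*u) - 162)/162.
Check: d/du[-(18*u**3*sin(3*u) + 18*u**2*cos(3*u) - 39*u*sin(3*u) - 54*sin(3*u) - 13*cos(3*u) - 162)/162] = -u**3*cos(3*u)/3 + u*cos(3*u)/2 + cos(3*u) = G'(u).

G(u) = -(18*u**3*sin(3*u) + 18*u**2*cos(3*u) - 39*u*sin(3*u) - 54*sin(3*u) - 13*cos(3*u) - 162)/162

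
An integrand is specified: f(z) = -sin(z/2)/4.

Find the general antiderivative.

For F(z) to be correct the identity F'(z) - f(z) = 0 must hold.
Check: d/dz[cos(z/2)/2] = -sin(z/2)/4 = f(z).

F(z) = cos(z/2)/2 + C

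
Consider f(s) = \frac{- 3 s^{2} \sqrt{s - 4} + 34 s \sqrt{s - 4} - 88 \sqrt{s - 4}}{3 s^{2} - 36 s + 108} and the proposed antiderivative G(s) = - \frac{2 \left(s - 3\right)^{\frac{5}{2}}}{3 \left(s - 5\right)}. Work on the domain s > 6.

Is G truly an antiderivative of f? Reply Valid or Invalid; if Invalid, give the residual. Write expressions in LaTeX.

Invalid: d/ds[G] - f = \frac{3 s^{4} \sqrt{s - 4} - 3 s^{4} \sqrt{s - 3} - 64 s^{3} \sqrt{s - 4} + 64 s^{3} \sqrt{s - 3} + 503 s^{2} \sqrt{s - 4} - 501 s^{2} \sqrt{s - 3} - 1730 s \sqrt{s - 4} + 1692 s \sqrt{s - 3} + 2200 \sqrt{s - 4} - 2052 \sqrt{s - 3}}{3 s^{4} - 66 s^{3} + 543 s^{2} - 1980 s + 2700}, which is not 0.

d/ds[G] = \frac{- 3 s^{2} \sqrt{s - 3} + 28 s \sqrt{s - 3} - 57 \sqrt{s - 3}}{3 s^{2} - 30 s + 75}
d/ds[G] - f(s) = \frac{3 s^{4} \sqrt{s - 4} - 3 s^{4} \sqrt{s - 3} - 64 s^{3} \sqrt{s - 4} + 64 s^{3} \sqrt{s - 3} + 503 s^{2} \sqrt{s - 4} - 501 s^{2} \sqrt{s - 3} - 1730 s \sqrt{s - 4} + 1692 s \sqrt{s - 3} + 2200 \sqrt{s - 4} - 2052 \sqrt{s - 3}}{3 s^{4} - 66 s^{3} + 543 s^{2} - 1980 s + 2700} != 0.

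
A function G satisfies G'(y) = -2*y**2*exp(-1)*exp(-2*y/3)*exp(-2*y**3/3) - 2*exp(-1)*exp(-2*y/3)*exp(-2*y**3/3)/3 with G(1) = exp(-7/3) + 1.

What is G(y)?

G(y) = 1 + exp(-1)*exp(-2*y/3)*exp(-2*y**3/3)

G'(y) matches the chain-rule pattern g'(h)*h' with inner function h(y) = -2*y**3/3 - 2*y/3 - 1; substituting u = h(y) collapses the integral.
A general antiderivative is exp(-2*y**3/3 - 2*y/3 - 1) + C.
The condition gives C = exp(-7/3) + 1 - (exp(-7/3)) = 1.
So G(y) = 1 + exp(-1)*exp(-2*y/3)*exp(-2*y**3/3).
Check: d/dy[1 + exp(-1)*exp(-2*y/3)*exp(-2*y**3/3)] = (-6*y**2 - 2)*exp(-1)*exp(-2*y/3)*exp(-2*y**3/3)/3, which equals G'(y).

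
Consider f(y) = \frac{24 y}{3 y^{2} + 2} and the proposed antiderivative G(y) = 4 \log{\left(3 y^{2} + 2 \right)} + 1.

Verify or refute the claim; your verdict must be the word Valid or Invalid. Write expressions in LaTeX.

d/dy[G] = \frac{24 y}{3 y^{2} + 2}
This equals f(y) exactly, so the claim holds.

Valid - the claim checks out under differentiation.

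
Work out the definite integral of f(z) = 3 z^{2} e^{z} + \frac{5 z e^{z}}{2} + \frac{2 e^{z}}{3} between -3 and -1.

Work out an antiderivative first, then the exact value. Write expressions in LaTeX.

Antiderivative: F(z) = \frac{\left(18 z^{2} - 21 z + 25\right) e^{z}}{6}; value = - \frac{125}{3 e^{3}} + \frac{32}{3 e}

Recognize the product-rule pattern: f = u'v + uv' with u = 3 z^{2} - \frac{7 z}{2} + \frac{25}{6}, v = e^{z}, so integration by parts undoes it.
F(z) = \frac{\left(18 z^{2} - 21 z + 25\right) e^{z}}{6} is an antiderivative of f.
Check: d/dz[\frac{\left(18 z^{2} - 21 z + 25\right) e^{z}}{6}] = 3 z^{2} e^{z} + \frac{5 z e^{z}}{2} + \frac{2 e^{z}}{3} = f(z).
F(-1) = \frac{32}{3 e}; F(-3) = \frac{125}{3 e^{3}}.
Integral = F(-1) - F(-3) = - \frac{125}{3 e^{3}} + \frac{32}{3 e}.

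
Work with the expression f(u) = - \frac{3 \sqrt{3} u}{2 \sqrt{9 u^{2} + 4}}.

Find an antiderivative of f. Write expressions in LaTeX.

An antiderivative is F(u) = - \frac{\sqrt{3} \sqrt{9 u^{2} + 4}}{6}.

The substitution w = 3 u^{2} + \frac{4}{3} works: f is exactly (dF/dw)*(dw/du) for that inner function.
Check: d/du[- \frac{\sqrt{3} \sqrt{9 u^{2} + 4}}{6}] = - \frac{3 \sqrt{3} u}{2 \sqrt{9 u^{2} + 4}} = f(u).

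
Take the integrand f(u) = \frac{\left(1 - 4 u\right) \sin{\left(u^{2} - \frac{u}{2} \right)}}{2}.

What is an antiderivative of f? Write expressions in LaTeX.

An antiderivative is F(u) = \cos{\left(u^{2} - \frac{u}{2} \right)}.

The substitution w = u^{2} - \frac{u}{2} works: f is exactly (dF/dw)*(dw/du) for that inner function.
Check: d/du[\cos{\left(u^{2} - \frac{u}{2} \right)}] = - 2 u \sin{\left(u^{2} - \frac{u}{2} \right)} + \frac{\sin{\left(u^{2} - \frac{u}{2} \right)}}{2}, which equals f(u).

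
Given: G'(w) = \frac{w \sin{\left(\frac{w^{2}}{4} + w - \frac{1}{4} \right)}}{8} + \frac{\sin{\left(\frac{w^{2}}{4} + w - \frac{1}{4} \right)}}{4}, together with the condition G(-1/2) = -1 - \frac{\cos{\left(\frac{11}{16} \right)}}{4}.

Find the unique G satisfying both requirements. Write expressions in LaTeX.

G(w) = - \frac{\cos{\left(\frac{w^{2}}{4} + w - \frac{1}{4} \right)}}{4} - 1

The substitution u = \frac{w^{2}}{4} + w - \frac{1}{4} works: G'(w) is exactly (dG/du)*(du/dw) for that inner function.
A general antiderivative is - \frac{\cos{\left(\frac{w^{2}}{4} + w - \frac{1}{4} \right)}}{4} + C.
The condition gives C = -1 - \frac{\cos{\left(\frac{11}{16} \right)}}{4} - (- \frac{\cos{\left(\frac{11}{16} \right)}}{4}) = -1.
So G(w) = - \frac{\cos{\left(\frac{w^{2}}{4} + w - \frac{1}{4} \right)}}{4} - 1.
Check: d/dw[- \frac{\cos{\left(\frac{w^{2}}{4} + w - \frac{1}{4} \right)}}{4} - 1] = \frac{w \sin{\left(\frac{w^{2}}{4} + w - \frac{1}{4} \right)}}{8} + \frac{\sin{\left(\frac{w^{2}}{4} + w - \frac{1}{4} \right)}}{4} = G'(w).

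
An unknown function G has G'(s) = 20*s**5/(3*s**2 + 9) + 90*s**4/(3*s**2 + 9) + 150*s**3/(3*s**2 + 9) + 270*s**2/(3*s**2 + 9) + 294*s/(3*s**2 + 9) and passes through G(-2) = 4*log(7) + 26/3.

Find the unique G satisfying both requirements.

G(s) = 5*(s**2 + 3*s)**2/3 + 4*log(s**2 + 3) + 2

The integrand splits into summands that can be handled one at a time.
A general antiderivative is 5*(s**2 + 3*s)**2/3 + 4*log(s**2 + 3) + C.
The condition gives C = 4*log(7) + 26/3 - (20/3 + 4*log(7)) = 2.
So G(s) = 5*(s**2 + 3*s)**2/3 + 4*log(s**2 + 3) + 2.
Check: d/ds[5*(s**2 + 3*s)**2/3 + 4*log(s**2 + 3) + 2] = (20*s**5 + 90*s**4 + 150*s**3 + 270*s**2 + 294*s)/(3*s**2 + 9), which equals G'(s).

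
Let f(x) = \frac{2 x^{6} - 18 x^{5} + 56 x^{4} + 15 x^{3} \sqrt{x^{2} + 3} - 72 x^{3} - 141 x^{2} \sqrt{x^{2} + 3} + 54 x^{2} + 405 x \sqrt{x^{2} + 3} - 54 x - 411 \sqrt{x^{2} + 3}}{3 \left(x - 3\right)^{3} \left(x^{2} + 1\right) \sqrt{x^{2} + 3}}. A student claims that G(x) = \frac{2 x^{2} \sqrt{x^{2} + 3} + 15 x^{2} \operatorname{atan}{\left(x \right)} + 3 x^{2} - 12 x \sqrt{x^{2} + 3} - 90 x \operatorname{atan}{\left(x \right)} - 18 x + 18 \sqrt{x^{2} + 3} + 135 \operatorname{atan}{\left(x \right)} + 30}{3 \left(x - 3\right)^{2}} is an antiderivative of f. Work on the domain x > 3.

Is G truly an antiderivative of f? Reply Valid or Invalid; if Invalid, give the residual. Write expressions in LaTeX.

d/dx[G] = \frac{2 x^{6} - 18 x^{5} + 56 x^{4} + 15 x^{3} \sqrt{x^{2} + 3} - 72 x^{3} - 141 x^{2} \sqrt{x^{2} + 3} + 54 x^{2} + 405 x \sqrt{x^{2} + 3} - 54 x - 411 \sqrt{x^{2} + 3}}{3 x^{5} \sqrt{x^{2} + 3} - 27 x^{4} \sqrt{x^{2} + 3} + 84 x^{3} \sqrt{x^{2} + 3} - 108 x^{2} \sqrt{x^{2} + 3} + 81 x \sqrt{x^{2} + 3} - 81 \sqrt{x^{2} + 3}}
This equals f(x) exactly, so the claim holds.

Valid: G'(x) = f(x).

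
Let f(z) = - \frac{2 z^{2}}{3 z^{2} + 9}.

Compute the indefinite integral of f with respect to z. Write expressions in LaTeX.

Whatever form F(z) takes, F'(z) = f(z) is non-negotiable.
Check: d/dz[\frac{2 \left(- z + \sqrt{3} \operatorname{atan}{\left(\frac{\sqrt{3} z}{3} \right)}\right)}{3}] = - \frac{2 z^{2}}{3 z^{2} + 9} = f(z).

F(z) = \frac{2 \left(- z + \sqrt{3} \operatorname{atan}{\left(\frac{\sqrt{3} z}{3} \right)}\right)}{3} + C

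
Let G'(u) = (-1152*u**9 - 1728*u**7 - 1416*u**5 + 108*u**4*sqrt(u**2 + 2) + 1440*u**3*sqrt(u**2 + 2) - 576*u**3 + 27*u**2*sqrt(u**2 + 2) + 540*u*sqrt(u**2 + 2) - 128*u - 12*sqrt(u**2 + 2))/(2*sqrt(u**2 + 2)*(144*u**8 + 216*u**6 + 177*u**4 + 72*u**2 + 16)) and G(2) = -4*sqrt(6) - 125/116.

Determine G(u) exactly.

G(u) = (-u/4 - 5/2)/(2*u**4 + 3*u**2/2 + 2/3) - 4*sqrt(u**2 + 2) - 1

A first test for any G(u): its u-derivative must equal the given G'(u).
A general antiderivative is (-u/4 - 5/2)/(2*u**4 + 3*u**2/2 + 2/3) - 4*sqrt(u**2 + 2) + C.
The condition gives C = -4*sqrt(6) - 125/116 - (-4*sqrt(6) - 9/116) = -1.
So G(u) = (-u/4 - 5/2)/(2*u**4 + 3*u**2/2 + 2/3) - 4*sqrt(u**2 + 2) - 1.
Check: d/du[(-u/4 - 5/2)/(2*u**4 + 3*u**2/2 + 2/3) - 4*sqrt(u**2 + 2) - 1] = (-1152*u**9 - 1728*u**7 - 1416*u**5 + 108*u**4*sqrt(u**2 + 2) + 1440*u**3*sqrt(u**2 + 2) - 576*u**3 + 27*u**2*sqrt(u**2 + 2) + 540*u*sqrt(u**2 + 2) - 128*u - 12*sqrt(u**2 + 2))/(288*u**8*sqrt(u**2 + 2) + 432*u**6*sqrt(u**2 + 2) + 354*u**4*sqrt(u**2 + 2) + 144*u**2*sqrt(u**2 + 2) + 32*sqrt(u**2 + 2)), which equals G'(u).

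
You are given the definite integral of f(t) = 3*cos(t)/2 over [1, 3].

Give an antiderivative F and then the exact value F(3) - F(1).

Check any antiderivative F(t) by computing F'(t) and comparing it with f(t).
F(t) = 3*sin(t)/2 is an antiderivative of f.
Check: d/dt[3*sin(t)/2] = 3*cos(t)/2 = f(t).
F(3) = 3*sin(3)/2; F(1) = 3*sin(1)/2.
Integral = F(3) - F(1) = -3*sin(1)/2 + 3*sin(3)/2.

Antiderivative: F(t) = 3*sin(t)/2; value = -3*sin(1)/2 + 3*sin(3)/2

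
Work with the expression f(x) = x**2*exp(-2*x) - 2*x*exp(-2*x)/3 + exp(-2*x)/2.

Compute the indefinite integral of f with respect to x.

F(x) = -x**2*exp(-2*x)/2 - x*exp(-2*x)/6 - exp(-2*x)/3 + C

Recognize the product-rule pattern: f = u'v + uv' with u = -x**2/2 - x/6 - 1/3, v = exp(-2*x), so integration by parts undoes it.
Check: d/dx[-x**2*exp(-2*x)/2 - x*exp(-2*x)/6 - exp(-2*x)/3] = (6*x**2 - 4*x + 3)*exp(-2*x)/6, which equals f(x).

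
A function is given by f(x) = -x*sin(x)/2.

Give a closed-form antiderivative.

An antiderivative is F(x) = x*cos(x)/2 - sin(x)/2.

Any candidate F(x) must reproduce f(x) exactly when differentiated.
Check: d/dx[x*cos(x)/2 - sin(x)/2] = -x*sin(x)/2 = f(x).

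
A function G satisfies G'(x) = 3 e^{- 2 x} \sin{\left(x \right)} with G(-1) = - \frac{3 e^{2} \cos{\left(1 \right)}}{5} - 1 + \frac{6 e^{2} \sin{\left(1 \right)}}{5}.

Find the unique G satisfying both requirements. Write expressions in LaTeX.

For G(x) to be correct, d/dx[G] must agree with the stated G'(x) identically.
A general antiderivative is - \frac{6 e^{- 2 x} \sin{\left(x \right)}}{5} - \frac{3 e^{- 2 x} \cos{\left(x \right)}}{5} + C.
The condition gives C = - \frac{3 e^{2} \cos{\left(1 \right)}}{5} - 1 + \frac{6 e^{2} \sin{\left(1 \right)}}{5} - (- \frac{3 e^{2} \cos{\left(1 \right)}}{5} + \frac{6 e^{2} \sin{\left(1 \right)}}{5}) = -1.
So G(x) = \frac{\left(- 5 e^{2 x} - 6 \sin{\left(x \right)} - 3 \cos{\left(x \right)}\right) e^{- 2 x}}{5}.
Check: d/dx[\frac{\left(- 5 e^{2 x} - 6 \sin{\left(x \right)} - 3 \cos{\left(x \right)}\right) e^{- 2 x}}{5}] = 3 e^{- 2 x} \sin{\left(x \right)} = G'(x).

G(x) = \frac{\left(- 5 e^{2 x} - 6 \sin{\left(x \right)} - 3 \cos{\left(x \right)}\right) e^{- 2 x}}{5}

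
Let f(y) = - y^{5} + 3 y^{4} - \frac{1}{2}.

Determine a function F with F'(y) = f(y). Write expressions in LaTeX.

Integrate term by term and add the pieces.
Check: d/dy[- \frac{y \left(5 y^{5} - 18 y^{4} + 15\right)}{30}] = - y^{5} + 3 y^{4} - \frac{1}{2} = f(y).

An antiderivative is F(y) = - \frac{y \left(5 y^{5} - 18 y^{4} + 15\right)}{30}.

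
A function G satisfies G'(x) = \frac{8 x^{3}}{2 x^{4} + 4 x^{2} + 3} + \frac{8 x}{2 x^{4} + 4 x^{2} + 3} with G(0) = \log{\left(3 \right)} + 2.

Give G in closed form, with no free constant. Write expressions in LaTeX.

G(x) = \log{\left(2 x^{4} + 4 x^{2} + 3 \right)} + 2

The substitution u = 2 x^{4} + 4 x^{2} + 3 works: G'(x) is exactly (dG/du)*(du/dx) for that inner function.
A general antiderivative is \log{\left(2 x^{4} + 4 x^{2} + 3 \right)} + C.
The condition gives C = \log{\left(3 \right)} + 2 - (\log{\left(3 \right)}) = 2.
So G(x) = \log{\left(2 x^{4} + 4 x^{2} + 3 \right)} + 2.
Check: d/dx[\log{\left(2 x^{4} + 4 x^{2} + 3 \right)} + 2] = \frac{8 x^{3} + 8 x}{2 x^{4} + 4 x^{2} + 3}, which equals G'(x).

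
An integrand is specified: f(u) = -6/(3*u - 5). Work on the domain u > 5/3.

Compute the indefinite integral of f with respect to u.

F(u) = -2*log(3*u/2 - 5/2) + C

Check any antiderivative F(u) by computing F'(u) and comparing it with f(u).
Check: d/du[-2*log(3*u/2 - 5/2)] = -6/(3*u - 5) = f(u).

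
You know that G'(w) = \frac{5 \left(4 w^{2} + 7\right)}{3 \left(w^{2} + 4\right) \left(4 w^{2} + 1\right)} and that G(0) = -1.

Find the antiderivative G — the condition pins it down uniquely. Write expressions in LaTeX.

G(w) = \frac{3 \operatorname{atan}{\left(\frac{w}{2} \right)} + 8 \operatorname{atan}{\left(2 w \right)} - 6}{6}

Differentiate the proposed G(w) back; it has to land on the given G'(w).
A general antiderivative is \frac{\operatorname{atan}{\left(\frac{w}{2} \right)}}{2} + \frac{4 \operatorname{atan}{\left(2 w \right)}}{3} + C.
The condition gives C = -1 - (0) = -1.
So G(w) = \frac{3 \operatorname{atan}{\left(\frac{w}{2} \right)} + 8 \operatorname{atan}{\left(2 w \right)} - 6}{6}.
Check: d/dw[\frac{3 \operatorname{atan}{\left(\frac{w}{2} \right)} + 8 \operatorname{atan}{\left(2 w \right)} - 6}{6}] = \frac{20 w^{2} + 35}{12 w^{4} + 51 w^{2} + 12}, which equals G'(w).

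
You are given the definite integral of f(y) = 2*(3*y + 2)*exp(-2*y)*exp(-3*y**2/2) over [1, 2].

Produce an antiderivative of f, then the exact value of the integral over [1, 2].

Antiderivative: F(y) = -2*exp(-2*y)*exp(-3*y**2/2); value = -2*exp(-10) + 2*exp(-7/2)

f matches the chain-rule pattern g'(h)*h' with inner function h(y) = -3*y**2/2 - 2*y; substituting u = h(y) collapses the integral.
F(y) = -2*exp(-2*y)*exp(-3*y**2/2) is an antiderivative of f.
Check: d/dy[-2*exp(-2*y)*exp(-3*y**2/2)] = (6*y + 4)*exp(-2*y)*exp(-3*y**2/2), which equals f(y).
F(2) = -2*exp(-10); F(1) = -2*exp(-7/2).
Integral = F(2) - F(1) = -2*exp(-10) + 2*exp(-7/2).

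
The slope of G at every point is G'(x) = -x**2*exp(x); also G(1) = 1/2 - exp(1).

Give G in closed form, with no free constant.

Recognize the product-rule pattern: G'(x) = u'v + uv' with u = -x**2 + 2*x - 2, v = exp(x), so integration by parts undoes it.
A general antiderivative is (-x**2 + 2*x - 2)*exp(x) + C.
The condition gives C = 1/2 - exp(1) - (-exp(1)) = 1/2.
So G(x) = (2*(-x**2 + 2*x - 2)*exp(x) + 1)/2.
Check: d/dx[(2*(-x**2 + 2*x - 2)*exp(x) + 1)/2] = -x**2*exp(x) = G'(x).

G(x) = (2*(-x**2 + 2*x - 2)*exp(x) + 1)/2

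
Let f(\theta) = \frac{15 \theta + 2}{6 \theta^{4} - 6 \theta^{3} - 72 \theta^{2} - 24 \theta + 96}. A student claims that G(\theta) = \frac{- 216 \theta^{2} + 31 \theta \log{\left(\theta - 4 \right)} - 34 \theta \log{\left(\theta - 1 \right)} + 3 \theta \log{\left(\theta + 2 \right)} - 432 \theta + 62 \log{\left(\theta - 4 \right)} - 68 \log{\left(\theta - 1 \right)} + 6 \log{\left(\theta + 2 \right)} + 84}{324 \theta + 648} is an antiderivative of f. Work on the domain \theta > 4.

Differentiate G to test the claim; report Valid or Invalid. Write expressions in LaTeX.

Invalid: d/d\theta[G] - f = - \frac{2}{3}, which is not 0.

d/d\theta[G] = \frac{- 4 \theta^{4} + 4 \theta^{3} + 48 \theta^{2} + 31 \theta - 62}{6 \theta^{4} - 6 \theta^{3} - 72 \theta^{2} - 24 \theta + 96}
d/d\theta[G] - f(\theta) = - \frac{2}{3} != 0.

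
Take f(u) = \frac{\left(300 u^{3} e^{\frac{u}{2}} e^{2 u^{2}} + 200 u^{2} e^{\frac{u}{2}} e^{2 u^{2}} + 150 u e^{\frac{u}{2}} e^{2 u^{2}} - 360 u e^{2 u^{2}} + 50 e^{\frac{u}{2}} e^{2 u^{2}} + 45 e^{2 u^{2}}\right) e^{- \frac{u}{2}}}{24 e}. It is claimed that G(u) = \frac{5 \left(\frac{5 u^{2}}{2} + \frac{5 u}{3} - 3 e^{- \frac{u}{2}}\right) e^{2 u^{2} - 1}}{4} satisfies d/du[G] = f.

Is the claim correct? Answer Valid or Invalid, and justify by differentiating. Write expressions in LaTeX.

Valid - differentiating G returns exactly f.

d/du[G] = \frac{\left(\frac{300 u^{3} e^{\frac{u}{2}} e^{2 u^{2}}}{e} + \frac{200 u^{2} e^{\frac{u}{2}} e^{2 u^{2}}}{e} + \frac{150 u e^{\frac{u}{2}} e^{2 u^{2}}}{e} - \frac{360 u e^{2 u^{2}}}{e} + \frac{50 e^{\frac{u}{2}} e^{2 u^{2}}}{e} + \frac{45 e^{2 u^{2}}}{e}\right) e^{- \frac{u}{2}}}{24}
This equals f(u) exactly, so the claim holds.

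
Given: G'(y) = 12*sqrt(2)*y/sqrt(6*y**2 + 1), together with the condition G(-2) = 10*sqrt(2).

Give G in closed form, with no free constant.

G'(y) matches the chain-rule pattern g'(h)*h' with inner function h(y) = 3*y**2 + 1/2; substituting u = h(y) collapses the integral.
A general antiderivative is 4*sqrt(3*y**2 + 1/2) + C.
The condition gives C = 10*sqrt(2) - (10*sqrt(2)) = 0.
So G(y) = 2*sqrt(2)*sqrt(6*y**2 + 1).
Check: d/dy[2*sqrt(2)*sqrt(6*y**2 + 1)] = 12*sqrt(2)*y/sqrt(6*y**2 + 1) = G'(y).

G(y) = 2*sqrt(2)*sqrt(6*y**2 + 1)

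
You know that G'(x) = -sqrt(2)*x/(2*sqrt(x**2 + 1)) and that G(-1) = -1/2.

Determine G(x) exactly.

G(x) = -sqrt(2)*sqrt(x**2 + 1)/2 + 1/2

G'(x) matches the chain-rule pattern g'(h)*h' with inner function h(x) = 2*x**2 + 2; substituting u = h(x) collapses the integral.
A general antiderivative is -sqrt(2*x**2 + 2)/2 + C.
The condition gives C = -1/2 - (-1) = 1/2.
So G(x) = -sqrt(2)*sqrt(x**2 + 1)/2 + 1/2.
Check: d/dx[-sqrt(2)*sqrt(x**2 + 1)/2 + 1/2] = -sqrt(2)*x/(2*sqrt(x**2 + 1)) = G'(x).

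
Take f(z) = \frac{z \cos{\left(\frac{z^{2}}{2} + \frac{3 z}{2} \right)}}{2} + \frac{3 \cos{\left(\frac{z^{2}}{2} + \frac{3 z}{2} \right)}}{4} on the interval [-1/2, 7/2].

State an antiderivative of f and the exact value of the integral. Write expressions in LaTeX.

The substitution u = \frac{z^{2}}{2} + \frac{3 z}{2} works: f is exactly (dF/du)*(du/dz) for that inner function.
F(z) = \frac{\sin{\left(\frac{z^{2}}{2} + \frac{3 z}{2} \right)}}{2} is an antiderivative of f.
Check: d/dz[\frac{\sin{\left(\frac{z^{2}}{2} + \frac{3 z}{2} \right)}}{2}] = \frac{z \cos{\left(\frac{z^{2}}{2} + \frac{3 z}{2} \right)}}{2} + \frac{3 \cos{\left(\frac{z^{2}}{2} + \frac{3 z}{2} \right)}}{4} = f(z).
F(7/2) = \frac{\sin{\left(\frac{91}{8} \right)}}{2}; F(-1/2) = - \frac{\sin{\left(\frac{5}{8} \right)}}{2}.
Integral = F(7/2) - F(-1/2) = \frac{\sin{\left(\frac{91}{8} \right)}}{2} + \frac{\sin{\left(\frac{5}{8} \right)}}{2}.

Antiderivative: F(z) = \frac{\sin{\left(\frac{z^{2}}{2} + \frac{3 z}{2} \right)}}{2}; value = \frac{\sin{\left(\frac{91}{8} \right)}}{2} + \frac{\sin{\left(\frac{5}{8} \right)}}{2}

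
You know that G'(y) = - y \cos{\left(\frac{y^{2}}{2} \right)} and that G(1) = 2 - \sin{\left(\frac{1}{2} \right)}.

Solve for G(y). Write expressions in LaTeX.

G'(y) matches the chain-rule pattern g'(h)*h' with inner function h(y) = \frac{y^{2}}{2}; substituting u = h(y) collapses the integral.
A general antiderivative is - \sin{\left(\frac{y^{2}}{2} \right)} + C.
The condition gives C = 2 - \sin{\left(\frac{1}{2} \right)} - (- \sin{\left(\frac{1}{2} \right)}) = 2.
So G(y) = 2 - \sin{\left(\frac{y^{2}}{2} \right)}.
Check: d/dy[2 - \sin{\left(\frac{y^{2}}{2} \right)}] = - y \cos{\left(\frac{y^{2}}{2} \right)} = G'(y).

G(y) = 2 - \sin{\left(\frac{y^{2}}{2} \right)}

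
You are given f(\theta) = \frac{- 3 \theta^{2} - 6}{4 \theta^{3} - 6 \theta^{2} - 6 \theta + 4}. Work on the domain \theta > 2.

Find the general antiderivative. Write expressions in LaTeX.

F(\theta) = - \frac{4 \log{\left(\theta - 2 \right)} - 3 \log{\left(\theta - \frac{1}{2} \right)} + 2 \log{\left(\theta + 1 \right)}}{4} + C

The denominator factors as 2 \left(\theta - 2\right) \left(\theta + 1\right) \left(2 \theta - 1\right); partial fractions split f into directly integrable pieces: \frac{3}{2 \left(2 \theta - 1\right)} - \frac{1}{2 \left(\theta + 1\right)} - \frac{1}{\theta - 2}.
Check: d/d\theta[- \frac{4 \log{\left(\theta - 2 \right)} - 3 \log{\left(\theta - \frac{1}{2} \right)} + 2 \log{\left(\theta + 1 \right)}}{4}] = \frac{- 3 \theta^{2} - 6}{4 \theta^{3} - 6 \theta^{2} - 6 \theta + 4} = f(\theta).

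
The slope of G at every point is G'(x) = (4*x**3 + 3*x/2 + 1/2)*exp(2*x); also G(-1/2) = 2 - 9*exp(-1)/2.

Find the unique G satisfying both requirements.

G'(x) has the shape u'v + uv' for u = 2*x**3 - 3*x**2 + 15*x/4 - 13/8 and v = exp(2*x) — it is the derivative of the product u*v.
A general antiderivative is (16*x**3 - 24*x**2 + 30*x - 13)*exp(2*x)/8 + C.
The condition gives C = 2 - 9*exp(-1)/2 - (-9*exp(-1)/2) = 2.
So G(x) = 2*x**3*exp(2*x) - 3*x**2*exp(2*x) + 15*x*exp(2*x)/4 - 13*exp(2*x)/8 + 2.
Check: d/dx[2*x**3*exp(2*x) - 3*x**2*exp(2*x) + 15*x*exp(2*x)/4 - 13*exp(2*x)/8 + 2] = 4*x**3*exp(2*x) + 3*x*exp(2*x)/2 + exp(2*x)/2, which equals G'(x).

G(x) = 2*x**3*exp(2*x) - 3*x**2*exp(2*x) + 15*x*exp(2*x)/4 - 13*exp(2*x)/8 + 2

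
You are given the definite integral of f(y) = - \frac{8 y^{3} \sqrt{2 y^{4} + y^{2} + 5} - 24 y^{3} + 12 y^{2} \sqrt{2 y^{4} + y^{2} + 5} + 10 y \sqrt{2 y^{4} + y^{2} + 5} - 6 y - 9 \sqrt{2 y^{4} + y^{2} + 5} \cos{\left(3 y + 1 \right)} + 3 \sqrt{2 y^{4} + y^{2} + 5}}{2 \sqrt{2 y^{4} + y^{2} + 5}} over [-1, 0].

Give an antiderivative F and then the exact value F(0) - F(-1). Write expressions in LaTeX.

Since d/dy undoes antidifferentiation here, F'(y) = f(y) is required of F(y).
F(y) = - \frac{16 y^{4} + 32 y^{3} + 40 y^{2} + 24 y - 48 \sqrt{2 y^{4} + y^{2} + 5} - 24 \sin{\left(3 y + 1 \right)} + 9}{16} is an antiderivative of f.
Check: d/dy[- \frac{16 y^{4} + 32 y^{3} + 40 y^{2} + 24 y - 48 \sqrt{2 y^{4} + y^{2} + 5} - 24 \sin{\left(3 y + 1 \right)} + 9}{16}] = \frac{- 8 y^{3} \sqrt{2 y^{4} + y^{2} + 5} + 24 y^{3} - 12 y^{2} \sqrt{2 y^{4} + y^{2} + 5} - 10 y \sqrt{2 y^{4} + y^{2} + 5} + 6 y + 9 \sqrt{2 y^{4} + y^{2} + 5} \cos{\left(3 y + 1 \right)} - 3 \sqrt{2 y^{4} + y^{2} + 5}}{2 \sqrt{2 y^{4} + y^{2} + 5}}, which equals f(y).
F(0) = - \frac{9}{16} + \frac{3 \sin{\left(1 \right)}}{2} + 3 \sqrt{5}; F(-1) = - \frac{3 \sin{\left(2 \right)}}{2} - \frac{9}{16} + 6 \sqrt{2}.
Integral = F(0) - F(-1) = - 6 \sqrt{2} + \frac{3 \sin{\left(1 \right)}}{2} + \frac{3 \sin{\left(2 \right)}}{2} + 3 \sqrt{5}.

Antiderivative: F(y) = - \frac{16 y^{4} + 32 y^{3} + 40 y^{2} + 24 y - 48 \sqrt{2 y^{4} + y^{2} + 5} - 24 \sin{\left(3 y + 1 \right)} + 9}{16}; value = - 6 \sqrt{2} + \frac{3 \sin{\left(1 \right)}}{2} + \frac{3 \sin{\left(2 \right)}}{2} + 3 \sqrt{5}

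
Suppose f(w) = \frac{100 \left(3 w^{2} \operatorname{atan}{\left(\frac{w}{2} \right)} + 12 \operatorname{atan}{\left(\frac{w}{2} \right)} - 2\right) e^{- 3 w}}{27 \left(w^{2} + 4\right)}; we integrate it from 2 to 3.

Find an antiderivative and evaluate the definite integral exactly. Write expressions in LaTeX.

Recognize the product-rule pattern: f = u'v + uv' with u = - \frac{100 \operatorname{atan}{\left(\frac{w}{2} \right)}}{27}, v = e^{- 3 w}, so integration by parts undoes it.
F(w) = - \frac{100 e^{- 3 w} \operatorname{atan}{\left(\frac{w}{2} \right)}}{27} is an antiderivative of f.
Check: d/dw[- \frac{100 e^{- 3 w} \operatorname{atan}{\left(\frac{w}{2} \right)}}{27}] = \frac{300 w^{2} \operatorname{atan}{\left(\frac{w}{2} \right)} + 1200 \operatorname{atan}{\left(\frac{w}{2} \right)} - 200}{27 w^{2} e^{3 w} + 108 e^{3 w}}, which equals f(w).
F(3) = - \frac{100 \operatorname{atan}{\left(\frac{3}{2} \right)}}{27 e^{9}}; F(2) = - \frac{25 \pi}{27 e^{6}}.
Integral = F(3) - F(2) = - \frac{100 \operatorname{atan}{\left(\frac{3}{2} \right)}}{27 e^{9}} + \frac{25 \pi}{27 e^{6}}.

Antiderivative: F(w) = - \frac{100 e^{- 3 w} \operatorname{atan}{\left(\frac{w}{2} \right)}}{27}; value = - \frac{100 \operatorname{atan}{\left(\frac{3}{2} \right)}}{27 e^{9}} + \frac{25 \pi}{27 e^{6}}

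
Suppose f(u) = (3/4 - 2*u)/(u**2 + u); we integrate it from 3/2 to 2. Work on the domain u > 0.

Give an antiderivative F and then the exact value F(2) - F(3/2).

Antiderivative: F(u) = (3*log(u) - 11*log(u + 1))/4; value = -11*log(3)/4 - 3*log(3/2)/4 + 3*log(2)/4 + 11*log(5/2)/4

Factor the denominator (4*u*(u + 1)) and decompose: f = -11/(4*(u + 1)) + 3/(4*u); each piece integrates to a log, atan, or power term.
F(u) = (3*log(u) - 11*log(u + 1))/4 is an antiderivative of f.
Check: d/du[(3*log(u) - 11*log(u + 1))/4] = (3 - 8*u)/(4*u**2 + 4*u), which equals f(u).
F(2) = -11*log(3)/4 + 3*log(2)/4; F(3/2) = -11*log(5/2)/4 + 3*log(3/2)/4.
Integral = F(2) - F(3/2) = -11*log(3)/4 - 3*log(3/2)/4 + 3*log(2)/4 + 11*log(5/2)/4.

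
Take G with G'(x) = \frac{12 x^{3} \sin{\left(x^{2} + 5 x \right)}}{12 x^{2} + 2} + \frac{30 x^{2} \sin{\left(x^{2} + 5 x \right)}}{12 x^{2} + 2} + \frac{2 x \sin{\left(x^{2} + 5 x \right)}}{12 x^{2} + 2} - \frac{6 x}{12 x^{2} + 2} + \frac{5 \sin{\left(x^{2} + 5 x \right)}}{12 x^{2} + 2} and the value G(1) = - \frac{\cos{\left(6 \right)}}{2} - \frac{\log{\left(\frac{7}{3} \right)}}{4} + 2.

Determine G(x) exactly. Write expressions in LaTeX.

G(x) = - \frac{\log{\left(2 x^{2} + \frac{1}{3} \right)}}{4} - \frac{\cos{\left(x^{2} + 5 x \right)}}{2} + 2

The integrand splits into summands that can be handled one at a time.
A general antiderivative is - \frac{\log{\left(2 x^{2} + \frac{1}{3} \right)}}{4} - \frac{\cos{\left(x^{2} + 5 x \right)}}{2} + C.
The condition gives C = - \frac{\cos{\left(6 \right)}}{2} - \frac{\log{\left(\frac{7}{3} \right)}}{4} + 2 - (- \frac{\cos{\left(6 \right)}}{2} - \frac{\log{\left(\frac{7}{3} \right)}}{4}) = 2.
So G(x) = - \frac{\log{\left(2 x^{2} + \frac{1}{3} \right)}}{4} - \frac{\cos{\left(x^{2} + 5 x \right)}}{2} + 2.
Check: d/dx[- \frac{\log{\left(2 x^{2} + \frac{1}{3} \right)}}{4} - \frac{\cos{\left(x^{2} + 5 x \right)}}{2} + 2] = \frac{12 x^{3} \sin{\left(x^{2} + 5 x \right)} + 30 x^{2} \sin{\left(x^{2} + 5 x \right)} + 2 x \sin{\left(x^{2} + 5 x \right)} - 6 x + 5 \sin{\left(x^{2} + 5 x \right)}}{12 x^{2} + 2}, which equals G'(x).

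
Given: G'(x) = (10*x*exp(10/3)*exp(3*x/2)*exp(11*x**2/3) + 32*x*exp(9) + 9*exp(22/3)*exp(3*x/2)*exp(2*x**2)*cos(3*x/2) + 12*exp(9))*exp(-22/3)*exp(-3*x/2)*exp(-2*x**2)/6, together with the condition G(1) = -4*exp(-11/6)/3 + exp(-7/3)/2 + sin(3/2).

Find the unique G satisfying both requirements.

G(x) = (3*exp(-4)*exp(5*x**2/3) + 6*sin(3*x/2) - 8*exp(5/3)*exp(-3*x/2)*exp(-2*x**2))/6

The proposed G(x) is checked by its d/dx: the result must match the given G'(x).
A general antiderivative is exp(5*x**2/3 - 4)/2 - 4*exp(-2*x**2 - 3*x/2 + 5/3)/3 + sin(3*x/2) + C.
The condition gives C = -4*exp(-11/6)/3 + exp(-7/3)/2 + sin(3/2) - (-4*exp(-11/6)/3 + exp(-7/3)/2 + sin(3/2)) = 0.
So G(x) = (3*exp(-4)*exp(5*x**2/3) + 6*sin(3*x/2) - 8*exp(5/3)*exp(-3*x/2)*exp(-2*x**2))/6.
Check: d/dx[(3*exp(-4)*exp(5*x**2/3) + 6*sin(3*x/2) - 8*exp(5/3)*exp(-3*x/2)*exp(-2*x**2))/6] = (10*x*exp(3*x/2)*exp(11*x**2/3) + 32*x*exp(17/3) + 9*exp(4)*exp(3*x/2)*exp(2*x**2)*cos(3*x/2) + 12*exp(17/3))*exp(-4)*exp(-3*x/2)*exp(-2*x**2)/6, which equals G'(x).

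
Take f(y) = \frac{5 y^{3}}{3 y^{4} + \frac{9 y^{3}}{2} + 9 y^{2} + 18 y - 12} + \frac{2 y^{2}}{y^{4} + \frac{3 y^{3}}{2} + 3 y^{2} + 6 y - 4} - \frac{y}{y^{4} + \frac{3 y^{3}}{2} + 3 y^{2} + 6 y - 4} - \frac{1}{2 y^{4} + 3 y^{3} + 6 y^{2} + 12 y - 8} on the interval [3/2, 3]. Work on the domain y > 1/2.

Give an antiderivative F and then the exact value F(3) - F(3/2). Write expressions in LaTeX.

Factor the denominator (3 \left(y + 2\right) \left(2 y - 1\right) \left(y^{2} + 4\right)) and decompose: f = \frac{613 y - 42}{408 \left(y^{2} + 4\right)} - \frac{14}{255 \left(2 y - 1\right)} + \frac{23}{120 \left(y + 2\right)}; each piece integrates to a log, atan, or power term.
F(y) = - \frac{112 \log{\left(y - \frac{1}{2} \right)} - 782 \log{\left(y + 2 \right)} - 3065 \log{\left(y^{2} + 4 \right)} + 210 \operatorname{atan}{\left(\frac{y}{2} \right)}}{4080} is an antiderivative of f.
Check: d/dy[- \frac{112 \log{\left(y - \frac{1}{2} \right)} - 782 \log{\left(y + 2 \right)} - 3065 \log{\left(y^{2} + 4 \right)} + 210 \operatorname{atan}{\left(\frac{y}{2} \right)}}{4080}] = \frac{10 y^{3} + 12 y^{2} - 6 y - 3}{6 y^{4} + 9 y^{3} + 18 y^{2} + 36 y - 24}, which equals f(y).
F(3) = - \frac{7 \operatorname{atan}{\left(\frac{3}{2} \right)}}{136} - \frac{7 \log{\left(\frac{5}{2} \right)}}{255} + \frac{23 \log{\left(5 \right)}}{120} + \frac{613 \log{\left(13 \right)}}{816}; F(3/2) = - \frac{7 \operatorname{atan}{\left(\frac{3}{4} \right)}}{136} + \frac{23 \log{\left(\frac{7}{2} \right)}}{120} + \frac{613 \log{\left(\frac{25}{4} \right)}}{816}.
Integral = F(3) - F(3/2) = - \frac{613 \log{\left(\frac{25}{4} \right)}}{816} - \frac{23 \log{\left(\frac{7}{2} \right)}}{120} - \frac{7 \operatorname{atan}{\left(\frac{3}{2} \right)}}{136} - \frac{7 \log{\left(\frac{5}{2} \right)}}{255} + \frac{7 \operatorname{atan}{\left(\frac{3}{4} \right)}}{136} + \frac{23 \log{\left(5 \right)}}{120} + \frac{613 \log{\left(13 \right)}}{816}.

Antiderivative: F(y) = - \frac{112 \log{\left(y - \frac{1}{2} \right)} - 782 \log{\left(y + 2 \right)} - 3065 \log{\left(y^{2} + 4 \right)} + 210 \operatorname{atan}{\left(\frac{y}{2} \right)}}{4080}; value = - \frac{613 \log{\left(\frac{25}{4} \right)}}{816} - \frac{23 \log{\left(\frac{7}{2} \right)}}{120} - \frac{7 \operatorname{atan}{\left(\frac{3}{2} \right)}}{136} - \frac{7 \log{\left(\frac{5}{2} \right)}}{255} + \frac{7 \operatorname{atan}{\left(\frac{3}{4} \right)}}{136} + \frac{23 \log{\left(5 \right)}}{120} + \frac{613 \log{\left(13 \right)}}{816}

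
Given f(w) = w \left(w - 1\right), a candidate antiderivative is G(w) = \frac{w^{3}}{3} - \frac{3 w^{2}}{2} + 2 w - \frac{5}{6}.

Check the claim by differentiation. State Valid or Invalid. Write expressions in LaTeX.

d/dw[G] = w^{2} - 3 w + 2
d/dw[G] - f(w) = 2 - 2 w != 0.

Invalid: d/dw[G] - f = 2 - 2 w, which is not 0.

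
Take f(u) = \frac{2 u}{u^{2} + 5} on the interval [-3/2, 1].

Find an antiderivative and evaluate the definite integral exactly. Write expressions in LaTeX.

Antiderivative: F(u) = \log{\left(u^{2} + 5 \right)}; value = - \log{\left(\frac{29}{4} \right)} + \log{\left(6 \right)}

f matches the chain-rule pattern g'(h)*h' with inner function h(u) = u^{2} + 5; substituting w = h(u) collapses the integral.
F(u) = \log{\left(u^{2} + 5 \right)} is an antiderivative of f.
Check: d/du[\log{\left(u^{2} + 5 \right)}] = \frac{2 u}{u^{2} + 5} = f(u).
F(1) = \log{\left(6 \right)}; F(-3/2) = \log{\left(\frac{29}{4} \right)}.
Integral = F(1) - F(-3/2) = - \log{\left(\frac{29}{4} \right)} + \log{\left(6 \right)}.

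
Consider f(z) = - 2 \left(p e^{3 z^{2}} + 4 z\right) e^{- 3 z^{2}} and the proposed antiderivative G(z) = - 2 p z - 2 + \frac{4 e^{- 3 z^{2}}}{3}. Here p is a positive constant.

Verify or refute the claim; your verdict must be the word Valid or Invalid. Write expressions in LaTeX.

d/dz[G] = \left(- 2 p e^{3 z^{2}} - 8 z\right) e^{- 3 z^{2}}
This equals f(z) exactly, so the claim holds.

Valid: G'(z) = f(z).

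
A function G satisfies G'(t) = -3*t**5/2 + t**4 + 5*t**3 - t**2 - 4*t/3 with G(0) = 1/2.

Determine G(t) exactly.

The integrand splits into summands that can be handled one at a time.
A general antiderivative is -t**6/4 + t**5/5 + 5*t**4/4 - t**3/3 - 2*t**2/3 + C.
The condition gives C = 1/2 - (0) = 1/2.
So G(t) = -t**6/4 + t**5/5 + 5*t**4/4 - t**3/3 - 2*t**2/3 + 1/2.
Check: d/dt[-t**6/4 + t**5/5 + 5*t**4/4 - t**3/3 - 2*t**2/3 + 1/2] = -3*t**5/2 + t**4 + 5*t**3 - t**2 - 4*t/3 = G'(t).

G(t) = -t**6/4 + t**5/5 + 5*t**4/4 - t**3/3 - 2*t**2/3 + 1/2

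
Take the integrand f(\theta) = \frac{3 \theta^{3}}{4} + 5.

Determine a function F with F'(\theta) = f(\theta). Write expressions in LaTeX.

A first test for any F(\theta): its \theta-derivative must equal f(\theta) identically.
Check: d/d\theta[\frac{3 \theta^{4}}{16} + 5 \theta] = \frac{3 \theta^{3}}{4} + 5 = f(\theta).

An antiderivative is F(\theta) = \frac{3 \theta^{4}}{16} + 5 \theta.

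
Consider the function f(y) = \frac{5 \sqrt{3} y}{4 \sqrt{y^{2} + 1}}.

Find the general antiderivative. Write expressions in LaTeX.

F(y) = \frac{5 \sqrt{3 y^{2} + 3}}{4} + C

f matches the chain-rule pattern g'(h)*h' with inner function h(y) = 3 y^{2} + 3; substituting u = h(y) collapses the integral.
Check: d/dy[\frac{5 \sqrt{3 y^{2} + 3}}{4}] = \frac{5 \sqrt{3} y}{4 \sqrt{y^{2} + 1}} = f(y).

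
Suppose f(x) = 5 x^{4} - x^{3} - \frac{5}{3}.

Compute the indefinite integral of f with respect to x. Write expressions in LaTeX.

The integrand splits into summands that can be handled one at a time.
Check: d/dx[x^{5} - \frac{x^{4}}{4} - \frac{5 x}{3}] = 5 x^{4} - x^{3} - \frac{5}{3} = f(x).

F(x) = x^{5} - \frac{x^{4}}{4} - \frac{5 x}{3} + C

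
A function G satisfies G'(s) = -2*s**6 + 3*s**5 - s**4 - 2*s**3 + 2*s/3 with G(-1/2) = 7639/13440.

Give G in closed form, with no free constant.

G(s) = -(60*s**7 - 105*s**6 + 42*s**5 + 105*s**4 - 70*s**2 - 105)/210

Integrate term by term and add the pieces.
A general antiderivative is -2*s**7/7 + s**6/2 - s**5/5 - s**4/2 + s**2/3 + C.
The condition gives C = 7639/13440 - (919/13440) = 1/2.
So G(s) = -(60*s**7 - 105*s**6 + 42*s**5 + 105*s**4 - 70*s**2 - 105)/210.
Check: d/ds[-(60*s**7 - 105*s**6 + 42*s**5 + 105*s**4 - 70*s**2 - 105)/210] = -2*s**6 + 3*s**5 - s**4 - 2*s**3 + 2*s/3 = G'(s).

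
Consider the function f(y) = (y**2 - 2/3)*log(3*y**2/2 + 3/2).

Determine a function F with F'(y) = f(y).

A candidate is checked by its d/dy: the result must match f(y).
Check: d/dy[(-2*y**3 + 3*y*(y**2 - 2)*log(3*y**2/2 + 3/2) + 18*y - 18*atan(y))/9] = y**2*log(y**2 + 1) - y**2*log(2) + y**2*log(3) - 2*log(y**2 + 1)/3 - 2*log(3)/3 + 2*log(2)/3, which equals f(y).

An antiderivative is F(y) = (-2*y**3 + 3*y*(y**2 - 2)*log(3*y**2/2 + 3/2) + 18*y - 18*atan(y))/9.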